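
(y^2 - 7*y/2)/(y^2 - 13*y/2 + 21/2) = y/(y - 3)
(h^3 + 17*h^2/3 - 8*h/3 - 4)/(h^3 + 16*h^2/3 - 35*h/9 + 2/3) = 3*(3*h^2 - h - 2)/(9*h^2 - 6*h + 1)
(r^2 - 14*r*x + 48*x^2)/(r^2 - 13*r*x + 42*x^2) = (-r + 8*x)/(-r + 7*x)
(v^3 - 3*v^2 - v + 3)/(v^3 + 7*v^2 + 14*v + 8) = (v^2 - 4*v + 3)/(v^2 + 6*v + 8)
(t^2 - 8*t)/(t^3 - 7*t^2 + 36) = t*(t - 8)/(t^3 - 7*t^2 + 36)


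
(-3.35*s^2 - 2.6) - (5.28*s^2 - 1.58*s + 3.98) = -8.63*s^2 + 1.58*s - 6.58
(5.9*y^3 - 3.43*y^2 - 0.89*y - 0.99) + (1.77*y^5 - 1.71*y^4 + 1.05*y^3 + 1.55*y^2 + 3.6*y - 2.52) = 1.77*y^5 - 1.71*y^4 + 6.95*y^3 - 1.88*y^2 + 2.71*y - 3.51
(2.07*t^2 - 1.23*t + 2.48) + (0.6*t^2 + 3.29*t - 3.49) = 2.67*t^2 + 2.06*t - 1.01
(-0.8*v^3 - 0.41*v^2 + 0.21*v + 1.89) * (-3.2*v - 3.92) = 2.56*v^4 + 4.448*v^3 + 0.9352*v^2 - 6.8712*v - 7.4088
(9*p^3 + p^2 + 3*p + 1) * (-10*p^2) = -90*p^5 - 10*p^4 - 30*p^3 - 10*p^2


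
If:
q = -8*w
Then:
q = -8*w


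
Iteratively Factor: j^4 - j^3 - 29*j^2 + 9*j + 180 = (j - 5)*(j^3 + 4*j^2 - 9*j - 36) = (j - 5)*(j - 3)*(j^2 + 7*j + 12) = (j - 5)*(j - 3)*(j + 4)*(j + 3)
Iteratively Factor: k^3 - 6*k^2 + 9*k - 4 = (k - 1)*(k^2 - 5*k + 4) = (k - 1)^2*(k - 4)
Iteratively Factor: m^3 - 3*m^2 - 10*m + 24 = (m - 2)*(m^2 - m - 12) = (m - 4)*(m - 2)*(m + 3)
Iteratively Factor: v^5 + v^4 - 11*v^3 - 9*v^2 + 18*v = (v - 1)*(v^4 + 2*v^3 - 9*v^2 - 18*v) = v*(v - 1)*(v^3 + 2*v^2 - 9*v - 18) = v*(v - 1)*(v + 3)*(v^2 - v - 6) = v*(v - 3)*(v - 1)*(v + 3)*(v + 2)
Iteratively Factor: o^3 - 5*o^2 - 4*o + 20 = (o - 5)*(o^2 - 4) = (o - 5)*(o - 2)*(o + 2)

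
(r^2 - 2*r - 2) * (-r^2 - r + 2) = -r^4 + r^3 + 6*r^2 - 2*r - 4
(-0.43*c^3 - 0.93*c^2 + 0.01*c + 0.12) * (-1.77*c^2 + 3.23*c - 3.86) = 0.7611*c^5 + 0.2572*c^4 - 1.3618*c^3 + 3.4097*c^2 + 0.349*c - 0.4632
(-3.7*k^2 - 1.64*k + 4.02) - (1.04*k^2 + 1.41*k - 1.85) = -4.74*k^2 - 3.05*k + 5.87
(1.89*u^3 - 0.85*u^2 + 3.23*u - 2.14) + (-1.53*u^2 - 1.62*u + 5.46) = 1.89*u^3 - 2.38*u^2 + 1.61*u + 3.32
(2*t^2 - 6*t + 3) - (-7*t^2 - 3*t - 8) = 9*t^2 - 3*t + 11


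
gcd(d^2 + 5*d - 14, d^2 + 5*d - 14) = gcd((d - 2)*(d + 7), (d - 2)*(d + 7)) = d^2 + 5*d - 14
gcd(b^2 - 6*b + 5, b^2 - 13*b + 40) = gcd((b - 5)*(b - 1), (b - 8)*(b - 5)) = b - 5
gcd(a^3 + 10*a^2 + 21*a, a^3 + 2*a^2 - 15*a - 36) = a + 3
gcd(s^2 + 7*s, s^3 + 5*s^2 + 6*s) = s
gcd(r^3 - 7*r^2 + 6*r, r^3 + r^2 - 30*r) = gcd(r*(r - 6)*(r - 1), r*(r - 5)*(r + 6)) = r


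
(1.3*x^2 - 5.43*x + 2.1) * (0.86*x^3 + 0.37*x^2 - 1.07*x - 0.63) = 1.118*x^5 - 4.1888*x^4 - 1.5941*x^3 + 5.7681*x^2 + 1.1739*x - 1.323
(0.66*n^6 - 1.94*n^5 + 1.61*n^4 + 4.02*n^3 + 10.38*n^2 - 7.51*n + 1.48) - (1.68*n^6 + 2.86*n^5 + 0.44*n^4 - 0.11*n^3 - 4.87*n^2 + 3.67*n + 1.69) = -1.02*n^6 - 4.8*n^5 + 1.17*n^4 + 4.13*n^3 + 15.25*n^2 - 11.18*n - 0.21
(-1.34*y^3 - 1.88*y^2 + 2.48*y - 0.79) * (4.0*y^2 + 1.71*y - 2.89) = -5.36*y^5 - 9.8114*y^4 + 10.5778*y^3 + 6.514*y^2 - 8.5181*y + 2.2831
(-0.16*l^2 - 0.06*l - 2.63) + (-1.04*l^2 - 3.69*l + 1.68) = -1.2*l^2 - 3.75*l - 0.95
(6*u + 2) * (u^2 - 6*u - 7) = 6*u^3 - 34*u^2 - 54*u - 14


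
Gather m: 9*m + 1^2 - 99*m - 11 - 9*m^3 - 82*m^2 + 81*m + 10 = -9*m^3 - 82*m^2 - 9*m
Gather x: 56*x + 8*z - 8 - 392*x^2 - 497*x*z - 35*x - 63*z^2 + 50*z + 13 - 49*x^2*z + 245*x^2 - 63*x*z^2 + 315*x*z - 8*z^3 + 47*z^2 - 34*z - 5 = x^2*(-49*z - 147) + x*(-63*z^2 - 182*z + 21) - 8*z^3 - 16*z^2 + 24*z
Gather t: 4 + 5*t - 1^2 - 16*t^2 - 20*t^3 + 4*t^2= -20*t^3 - 12*t^2 + 5*t + 3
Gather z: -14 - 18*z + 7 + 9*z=-9*z - 7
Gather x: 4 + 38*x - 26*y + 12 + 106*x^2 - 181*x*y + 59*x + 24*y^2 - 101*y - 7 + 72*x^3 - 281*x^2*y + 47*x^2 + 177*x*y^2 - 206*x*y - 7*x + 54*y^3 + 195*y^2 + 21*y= 72*x^3 + x^2*(153 - 281*y) + x*(177*y^2 - 387*y + 90) + 54*y^3 + 219*y^2 - 106*y + 9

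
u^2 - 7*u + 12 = (u - 4)*(u - 3)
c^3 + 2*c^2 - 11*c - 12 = (c - 3)*(c + 1)*(c + 4)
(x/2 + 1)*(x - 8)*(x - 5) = x^3/2 - 11*x^2/2 + 7*x + 40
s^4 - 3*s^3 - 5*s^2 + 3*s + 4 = (s - 4)*(s - 1)*(s + 1)^2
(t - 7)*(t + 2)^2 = t^3 - 3*t^2 - 24*t - 28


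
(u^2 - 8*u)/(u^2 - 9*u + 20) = u*(u - 8)/(u^2 - 9*u + 20)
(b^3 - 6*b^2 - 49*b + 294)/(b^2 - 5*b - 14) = (b^2 + b - 42)/(b + 2)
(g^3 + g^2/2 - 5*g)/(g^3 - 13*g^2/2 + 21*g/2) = (2*g^2 + g - 10)/(2*g^2 - 13*g + 21)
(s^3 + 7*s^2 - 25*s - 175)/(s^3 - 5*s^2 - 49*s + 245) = (s + 5)/(s - 7)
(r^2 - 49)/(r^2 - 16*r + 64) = (r^2 - 49)/(r^2 - 16*r + 64)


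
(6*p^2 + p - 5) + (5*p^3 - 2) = 5*p^3 + 6*p^2 + p - 7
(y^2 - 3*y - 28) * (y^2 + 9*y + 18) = y^4 + 6*y^3 - 37*y^2 - 306*y - 504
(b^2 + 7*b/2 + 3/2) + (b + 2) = b^2 + 9*b/2 + 7/2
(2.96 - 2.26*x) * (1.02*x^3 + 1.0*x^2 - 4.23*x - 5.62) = -2.3052*x^4 + 0.7592*x^3 + 12.5198*x^2 + 0.180399999999997*x - 16.6352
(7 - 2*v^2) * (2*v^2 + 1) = -4*v^4 + 12*v^2 + 7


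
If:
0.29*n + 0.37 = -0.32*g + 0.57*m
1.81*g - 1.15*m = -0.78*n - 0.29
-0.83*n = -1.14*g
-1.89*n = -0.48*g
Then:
No Solution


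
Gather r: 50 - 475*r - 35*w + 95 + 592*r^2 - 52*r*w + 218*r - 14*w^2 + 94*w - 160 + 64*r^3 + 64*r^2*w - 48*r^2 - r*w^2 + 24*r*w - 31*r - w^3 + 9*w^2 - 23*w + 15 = 64*r^3 + r^2*(64*w + 544) + r*(-w^2 - 28*w - 288) - w^3 - 5*w^2 + 36*w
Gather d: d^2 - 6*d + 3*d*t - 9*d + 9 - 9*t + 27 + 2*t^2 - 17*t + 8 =d^2 + d*(3*t - 15) + 2*t^2 - 26*t + 44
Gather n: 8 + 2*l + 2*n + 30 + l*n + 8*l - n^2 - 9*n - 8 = 10*l - n^2 + n*(l - 7) + 30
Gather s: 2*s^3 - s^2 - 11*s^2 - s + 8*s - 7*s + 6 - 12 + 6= 2*s^3 - 12*s^2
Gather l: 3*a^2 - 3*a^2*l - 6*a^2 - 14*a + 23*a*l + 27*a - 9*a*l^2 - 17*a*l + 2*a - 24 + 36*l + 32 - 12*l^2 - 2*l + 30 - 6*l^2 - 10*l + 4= -3*a^2 + 15*a + l^2*(-9*a - 18) + l*(-3*a^2 + 6*a + 24) + 42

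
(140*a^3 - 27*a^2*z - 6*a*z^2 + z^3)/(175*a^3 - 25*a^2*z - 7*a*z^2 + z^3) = (-4*a + z)/(-5*a + z)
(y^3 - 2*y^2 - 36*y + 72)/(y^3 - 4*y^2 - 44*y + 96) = (y - 6)/(y - 8)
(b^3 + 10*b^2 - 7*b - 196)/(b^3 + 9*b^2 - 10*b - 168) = (b + 7)/(b + 6)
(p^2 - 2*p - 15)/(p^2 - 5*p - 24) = (p - 5)/(p - 8)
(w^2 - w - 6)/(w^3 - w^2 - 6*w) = 1/w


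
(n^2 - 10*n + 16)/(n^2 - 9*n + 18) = (n^2 - 10*n + 16)/(n^2 - 9*n + 18)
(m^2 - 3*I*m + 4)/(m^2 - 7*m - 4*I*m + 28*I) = (m + I)/(m - 7)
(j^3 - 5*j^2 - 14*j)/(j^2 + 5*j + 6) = j*(j - 7)/(j + 3)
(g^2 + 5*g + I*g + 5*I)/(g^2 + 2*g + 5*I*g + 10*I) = (g^2 + g*(5 + I) + 5*I)/(g^2 + g*(2 + 5*I) + 10*I)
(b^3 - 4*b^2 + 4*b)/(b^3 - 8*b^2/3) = 3*(b^2 - 4*b + 4)/(b*(3*b - 8))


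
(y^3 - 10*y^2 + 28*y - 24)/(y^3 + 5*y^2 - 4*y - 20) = (y^2 - 8*y + 12)/(y^2 + 7*y + 10)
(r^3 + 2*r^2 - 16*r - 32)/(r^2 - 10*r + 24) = (r^2 + 6*r + 8)/(r - 6)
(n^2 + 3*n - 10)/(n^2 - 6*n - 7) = (-n^2 - 3*n + 10)/(-n^2 + 6*n + 7)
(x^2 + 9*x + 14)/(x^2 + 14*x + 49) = (x + 2)/(x + 7)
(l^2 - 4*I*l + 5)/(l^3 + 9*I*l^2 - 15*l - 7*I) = (l - 5*I)/(l^2 + 8*I*l - 7)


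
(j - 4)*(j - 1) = j^2 - 5*j + 4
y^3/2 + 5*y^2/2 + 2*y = y*(y/2 + 1/2)*(y + 4)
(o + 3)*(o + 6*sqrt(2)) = o^2 + 3*o + 6*sqrt(2)*o + 18*sqrt(2)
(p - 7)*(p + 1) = p^2 - 6*p - 7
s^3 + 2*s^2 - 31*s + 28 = (s - 4)*(s - 1)*(s + 7)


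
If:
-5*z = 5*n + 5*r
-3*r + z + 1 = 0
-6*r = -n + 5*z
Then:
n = 1/25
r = 6/25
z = -7/25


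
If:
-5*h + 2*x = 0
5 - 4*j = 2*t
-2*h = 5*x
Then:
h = 0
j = 5/4 - t/2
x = 0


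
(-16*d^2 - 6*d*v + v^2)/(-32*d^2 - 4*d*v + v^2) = (2*d + v)/(4*d + v)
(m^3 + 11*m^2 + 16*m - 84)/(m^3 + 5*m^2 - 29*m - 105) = (m^2 + 4*m - 12)/(m^2 - 2*m - 15)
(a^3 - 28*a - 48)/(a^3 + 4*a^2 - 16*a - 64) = (a^2 - 4*a - 12)/(a^2 - 16)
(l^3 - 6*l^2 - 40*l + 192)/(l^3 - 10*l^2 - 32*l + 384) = (l - 4)/(l - 8)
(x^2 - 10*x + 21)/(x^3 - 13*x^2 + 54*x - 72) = (x - 7)/(x^2 - 10*x + 24)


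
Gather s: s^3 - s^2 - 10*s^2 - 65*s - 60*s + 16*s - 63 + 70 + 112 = s^3 - 11*s^2 - 109*s + 119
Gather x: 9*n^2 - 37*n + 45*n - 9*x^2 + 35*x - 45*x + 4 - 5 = 9*n^2 + 8*n - 9*x^2 - 10*x - 1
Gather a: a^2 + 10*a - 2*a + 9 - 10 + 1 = a^2 + 8*a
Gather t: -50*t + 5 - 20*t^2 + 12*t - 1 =-20*t^2 - 38*t + 4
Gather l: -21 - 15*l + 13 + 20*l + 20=5*l + 12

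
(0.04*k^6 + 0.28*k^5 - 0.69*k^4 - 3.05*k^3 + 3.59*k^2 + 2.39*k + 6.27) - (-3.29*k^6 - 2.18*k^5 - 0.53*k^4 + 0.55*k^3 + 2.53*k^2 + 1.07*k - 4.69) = 3.33*k^6 + 2.46*k^5 - 0.16*k^4 - 3.6*k^3 + 1.06*k^2 + 1.32*k + 10.96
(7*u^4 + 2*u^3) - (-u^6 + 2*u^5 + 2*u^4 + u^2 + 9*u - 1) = u^6 - 2*u^5 + 5*u^4 + 2*u^3 - u^2 - 9*u + 1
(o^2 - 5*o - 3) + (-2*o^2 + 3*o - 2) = -o^2 - 2*o - 5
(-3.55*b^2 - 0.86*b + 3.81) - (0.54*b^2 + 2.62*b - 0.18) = -4.09*b^2 - 3.48*b + 3.99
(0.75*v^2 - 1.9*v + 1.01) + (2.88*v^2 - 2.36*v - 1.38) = 3.63*v^2 - 4.26*v - 0.37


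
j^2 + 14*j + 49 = (j + 7)^2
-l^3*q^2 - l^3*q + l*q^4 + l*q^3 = q*(-l + q)*(l + q)*(l*q + l)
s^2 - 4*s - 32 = (s - 8)*(s + 4)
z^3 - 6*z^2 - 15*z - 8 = (z - 8)*(z + 1)^2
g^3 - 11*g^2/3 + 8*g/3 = g*(g - 8/3)*(g - 1)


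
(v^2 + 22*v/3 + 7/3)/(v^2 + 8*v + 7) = (v + 1/3)/(v + 1)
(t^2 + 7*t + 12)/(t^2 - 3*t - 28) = (t + 3)/(t - 7)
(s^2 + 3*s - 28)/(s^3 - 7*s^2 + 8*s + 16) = (s + 7)/(s^2 - 3*s - 4)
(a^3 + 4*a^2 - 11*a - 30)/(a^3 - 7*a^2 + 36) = (a + 5)/(a - 6)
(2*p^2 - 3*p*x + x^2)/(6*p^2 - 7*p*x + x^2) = (-2*p + x)/(-6*p + x)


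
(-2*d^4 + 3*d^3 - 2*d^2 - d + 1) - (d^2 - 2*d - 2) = -2*d^4 + 3*d^3 - 3*d^2 + d + 3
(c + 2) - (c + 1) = 1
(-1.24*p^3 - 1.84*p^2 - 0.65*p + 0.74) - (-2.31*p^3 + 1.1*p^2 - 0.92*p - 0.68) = 1.07*p^3 - 2.94*p^2 + 0.27*p + 1.42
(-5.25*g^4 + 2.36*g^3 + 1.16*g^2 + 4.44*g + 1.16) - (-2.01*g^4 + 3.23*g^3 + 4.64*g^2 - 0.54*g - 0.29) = -3.24*g^4 - 0.87*g^3 - 3.48*g^2 + 4.98*g + 1.45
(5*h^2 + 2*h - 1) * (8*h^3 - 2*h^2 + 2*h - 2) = 40*h^5 + 6*h^4 - 2*h^3 - 4*h^2 - 6*h + 2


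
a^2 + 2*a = a*(a + 2)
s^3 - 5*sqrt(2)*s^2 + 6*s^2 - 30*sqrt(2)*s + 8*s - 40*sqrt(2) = (s + 2)*(s + 4)*(s - 5*sqrt(2))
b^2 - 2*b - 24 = (b - 6)*(b + 4)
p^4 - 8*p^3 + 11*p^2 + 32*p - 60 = (p - 5)*(p - 3)*(p - 2)*(p + 2)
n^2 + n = n*(n + 1)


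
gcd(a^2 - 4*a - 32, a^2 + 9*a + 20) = a + 4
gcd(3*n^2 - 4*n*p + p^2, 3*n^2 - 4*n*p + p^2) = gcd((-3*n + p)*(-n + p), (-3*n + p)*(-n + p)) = 3*n^2 - 4*n*p + p^2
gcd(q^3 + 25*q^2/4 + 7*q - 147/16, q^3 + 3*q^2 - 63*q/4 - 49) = q^2 + 7*q + 49/4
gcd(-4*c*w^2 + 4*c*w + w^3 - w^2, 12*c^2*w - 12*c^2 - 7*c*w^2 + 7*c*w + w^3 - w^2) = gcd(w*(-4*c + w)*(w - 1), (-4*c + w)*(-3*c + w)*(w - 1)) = -4*c*w + 4*c + w^2 - w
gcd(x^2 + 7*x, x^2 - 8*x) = x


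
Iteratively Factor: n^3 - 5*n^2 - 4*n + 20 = (n + 2)*(n^2 - 7*n + 10) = (n - 5)*(n + 2)*(n - 2)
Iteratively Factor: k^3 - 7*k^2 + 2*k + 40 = (k + 2)*(k^2 - 9*k + 20) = (k - 5)*(k + 2)*(k - 4)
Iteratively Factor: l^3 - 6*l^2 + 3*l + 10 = (l - 5)*(l^2 - l - 2) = (l - 5)*(l + 1)*(l - 2)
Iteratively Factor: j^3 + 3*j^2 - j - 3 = (j - 1)*(j^2 + 4*j + 3) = (j - 1)*(j + 3)*(j + 1)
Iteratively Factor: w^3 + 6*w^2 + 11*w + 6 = (w + 2)*(w^2 + 4*w + 3) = (w + 1)*(w + 2)*(w + 3)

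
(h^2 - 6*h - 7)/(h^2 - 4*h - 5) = (h - 7)/(h - 5)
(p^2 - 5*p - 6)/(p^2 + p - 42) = (p + 1)/(p + 7)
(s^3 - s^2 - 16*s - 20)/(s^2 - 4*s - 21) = (-s^3 + s^2 + 16*s + 20)/(-s^2 + 4*s + 21)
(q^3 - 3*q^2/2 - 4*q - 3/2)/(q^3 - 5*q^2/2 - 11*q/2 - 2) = (q - 3)/(q - 4)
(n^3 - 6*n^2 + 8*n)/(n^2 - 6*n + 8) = n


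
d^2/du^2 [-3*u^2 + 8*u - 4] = -6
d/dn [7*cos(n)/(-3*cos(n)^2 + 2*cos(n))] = -21*sin(n)/(3*cos(n) - 2)^2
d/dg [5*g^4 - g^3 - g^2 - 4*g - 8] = 20*g^3 - 3*g^2 - 2*g - 4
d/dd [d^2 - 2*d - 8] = 2*d - 2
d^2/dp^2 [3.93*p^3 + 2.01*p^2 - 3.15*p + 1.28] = 23.58*p + 4.02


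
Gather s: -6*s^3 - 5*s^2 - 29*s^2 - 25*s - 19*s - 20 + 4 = -6*s^3 - 34*s^2 - 44*s - 16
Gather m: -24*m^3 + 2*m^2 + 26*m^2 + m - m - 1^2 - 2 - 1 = -24*m^3 + 28*m^2 - 4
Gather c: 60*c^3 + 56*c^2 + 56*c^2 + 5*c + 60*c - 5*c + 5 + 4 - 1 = 60*c^3 + 112*c^2 + 60*c + 8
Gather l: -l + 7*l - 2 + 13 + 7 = 6*l + 18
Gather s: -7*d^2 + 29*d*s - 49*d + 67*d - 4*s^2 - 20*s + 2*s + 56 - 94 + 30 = -7*d^2 + 18*d - 4*s^2 + s*(29*d - 18) - 8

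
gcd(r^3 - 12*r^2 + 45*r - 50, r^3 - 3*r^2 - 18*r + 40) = r^2 - 7*r + 10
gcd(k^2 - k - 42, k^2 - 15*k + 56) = k - 7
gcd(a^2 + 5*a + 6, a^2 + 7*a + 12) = a + 3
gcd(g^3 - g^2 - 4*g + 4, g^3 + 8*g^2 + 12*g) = g + 2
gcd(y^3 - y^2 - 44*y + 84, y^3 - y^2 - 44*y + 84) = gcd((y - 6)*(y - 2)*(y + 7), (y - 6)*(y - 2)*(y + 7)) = y^3 - y^2 - 44*y + 84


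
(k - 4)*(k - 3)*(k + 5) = k^3 - 2*k^2 - 23*k + 60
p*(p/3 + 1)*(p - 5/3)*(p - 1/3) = p^4/3 + p^3/3 - 49*p^2/27 + 5*p/9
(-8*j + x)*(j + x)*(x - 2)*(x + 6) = -8*j^2*x^2 - 32*j^2*x + 96*j^2 - 7*j*x^3 - 28*j*x^2 + 84*j*x + x^4 + 4*x^3 - 12*x^2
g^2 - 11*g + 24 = (g - 8)*(g - 3)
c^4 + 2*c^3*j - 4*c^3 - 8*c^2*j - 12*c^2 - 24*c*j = c*(c - 6)*(c + 2)*(c + 2*j)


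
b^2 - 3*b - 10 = (b - 5)*(b + 2)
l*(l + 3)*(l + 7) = l^3 + 10*l^2 + 21*l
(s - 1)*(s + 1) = s^2 - 1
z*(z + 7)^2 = z^3 + 14*z^2 + 49*z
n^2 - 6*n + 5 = (n - 5)*(n - 1)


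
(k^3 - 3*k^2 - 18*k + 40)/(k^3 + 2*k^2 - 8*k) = (k - 5)/k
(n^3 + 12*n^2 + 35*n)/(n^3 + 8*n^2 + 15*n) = (n + 7)/(n + 3)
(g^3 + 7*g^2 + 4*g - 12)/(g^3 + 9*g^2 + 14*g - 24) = (g + 2)/(g + 4)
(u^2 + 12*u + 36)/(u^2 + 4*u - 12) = (u + 6)/(u - 2)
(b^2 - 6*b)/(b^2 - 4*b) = (b - 6)/(b - 4)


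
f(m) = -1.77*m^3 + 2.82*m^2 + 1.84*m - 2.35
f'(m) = -5.31*m^2 + 5.64*m + 1.84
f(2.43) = -6.62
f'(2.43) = -15.81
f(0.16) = -1.99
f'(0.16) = 2.61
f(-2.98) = 64.05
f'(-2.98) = -62.12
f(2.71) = -11.88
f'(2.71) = -21.87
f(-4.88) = 261.53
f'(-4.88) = -152.14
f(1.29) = 0.92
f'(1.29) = 0.28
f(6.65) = -385.93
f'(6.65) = -195.48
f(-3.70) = 119.10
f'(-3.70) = -91.72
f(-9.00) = 1499.84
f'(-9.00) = -479.03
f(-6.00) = 470.45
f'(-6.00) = -223.16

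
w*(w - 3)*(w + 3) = w^3 - 9*w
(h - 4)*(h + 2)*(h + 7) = h^3 + 5*h^2 - 22*h - 56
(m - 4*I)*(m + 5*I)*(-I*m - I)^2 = -m^4 - 2*m^3 - I*m^3 - 21*m^2 - 2*I*m^2 - 40*m - I*m - 20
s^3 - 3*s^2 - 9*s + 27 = (s - 3)^2*(s + 3)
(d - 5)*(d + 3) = d^2 - 2*d - 15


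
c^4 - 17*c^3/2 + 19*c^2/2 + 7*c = c*(c - 7)*(c - 2)*(c + 1/2)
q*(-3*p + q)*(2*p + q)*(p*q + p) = -6*p^3*q^2 - 6*p^3*q - p^2*q^3 - p^2*q^2 + p*q^4 + p*q^3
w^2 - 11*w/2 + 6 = (w - 4)*(w - 3/2)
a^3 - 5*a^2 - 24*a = a*(a - 8)*(a + 3)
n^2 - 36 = (n - 6)*(n + 6)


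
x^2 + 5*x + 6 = (x + 2)*(x + 3)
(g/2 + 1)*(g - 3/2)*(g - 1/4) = g^3/2 + g^2/8 - 25*g/16 + 3/8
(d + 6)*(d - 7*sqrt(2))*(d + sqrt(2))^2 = d^4 - 5*sqrt(2)*d^3 + 6*d^3 - 30*sqrt(2)*d^2 - 26*d^2 - 156*d - 14*sqrt(2)*d - 84*sqrt(2)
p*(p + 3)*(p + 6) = p^3 + 9*p^2 + 18*p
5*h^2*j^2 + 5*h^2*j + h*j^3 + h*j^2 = j*(5*h + j)*(h*j + h)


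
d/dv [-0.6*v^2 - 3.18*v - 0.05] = -1.2*v - 3.18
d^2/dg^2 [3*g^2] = 6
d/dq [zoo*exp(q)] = zoo*exp(q)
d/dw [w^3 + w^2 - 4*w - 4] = 3*w^2 + 2*w - 4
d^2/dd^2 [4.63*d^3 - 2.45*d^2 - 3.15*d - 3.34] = 27.78*d - 4.9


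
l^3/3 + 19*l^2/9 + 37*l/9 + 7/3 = (l/3 + 1)*(l + 1)*(l + 7/3)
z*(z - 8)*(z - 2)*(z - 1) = z^4 - 11*z^3 + 26*z^2 - 16*z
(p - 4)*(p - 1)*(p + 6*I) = p^3 - 5*p^2 + 6*I*p^2 + 4*p - 30*I*p + 24*I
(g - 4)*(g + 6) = g^2 + 2*g - 24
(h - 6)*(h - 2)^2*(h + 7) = h^4 - 3*h^3 - 42*h^2 + 172*h - 168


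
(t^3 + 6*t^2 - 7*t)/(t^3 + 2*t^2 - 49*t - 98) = t*(t - 1)/(t^2 - 5*t - 14)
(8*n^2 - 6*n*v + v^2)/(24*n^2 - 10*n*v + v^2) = (-2*n + v)/(-6*n + v)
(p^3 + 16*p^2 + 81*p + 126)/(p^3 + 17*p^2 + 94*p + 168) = (p + 3)/(p + 4)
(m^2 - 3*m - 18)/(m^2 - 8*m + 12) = (m + 3)/(m - 2)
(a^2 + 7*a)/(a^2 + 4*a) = (a + 7)/(a + 4)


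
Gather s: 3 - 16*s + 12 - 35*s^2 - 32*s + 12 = -35*s^2 - 48*s + 27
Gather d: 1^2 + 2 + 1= 4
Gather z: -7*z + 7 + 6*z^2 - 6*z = 6*z^2 - 13*z + 7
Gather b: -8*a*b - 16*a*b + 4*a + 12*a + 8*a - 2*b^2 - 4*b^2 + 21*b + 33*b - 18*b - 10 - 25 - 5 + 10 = 24*a - 6*b^2 + b*(36 - 24*a) - 30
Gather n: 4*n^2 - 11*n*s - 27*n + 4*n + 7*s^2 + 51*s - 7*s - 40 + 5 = 4*n^2 + n*(-11*s - 23) + 7*s^2 + 44*s - 35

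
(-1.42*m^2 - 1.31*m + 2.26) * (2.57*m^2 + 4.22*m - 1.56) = -3.6494*m^4 - 9.3591*m^3 + 2.4952*m^2 + 11.5808*m - 3.5256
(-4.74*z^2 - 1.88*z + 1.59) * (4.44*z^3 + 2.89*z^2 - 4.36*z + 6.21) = -21.0456*z^5 - 22.0458*z^4 + 22.2928*z^3 - 16.6435*z^2 - 18.6072*z + 9.8739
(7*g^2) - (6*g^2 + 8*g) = g^2 - 8*g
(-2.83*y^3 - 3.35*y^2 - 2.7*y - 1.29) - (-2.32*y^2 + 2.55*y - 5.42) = -2.83*y^3 - 1.03*y^2 - 5.25*y + 4.13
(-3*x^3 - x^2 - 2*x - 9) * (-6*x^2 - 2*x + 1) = 18*x^5 + 12*x^4 + 11*x^3 + 57*x^2 + 16*x - 9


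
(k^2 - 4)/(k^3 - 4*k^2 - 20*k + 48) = (k + 2)/(k^2 - 2*k - 24)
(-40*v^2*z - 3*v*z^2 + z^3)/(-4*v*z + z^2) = (40*v^2 + 3*v*z - z^2)/(4*v - z)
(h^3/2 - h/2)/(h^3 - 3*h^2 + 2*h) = (h + 1)/(2*(h - 2))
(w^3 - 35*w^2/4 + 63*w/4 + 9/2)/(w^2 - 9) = (4*w^2 - 23*w - 6)/(4*(w + 3))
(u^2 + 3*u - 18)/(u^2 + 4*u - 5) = (u^2 + 3*u - 18)/(u^2 + 4*u - 5)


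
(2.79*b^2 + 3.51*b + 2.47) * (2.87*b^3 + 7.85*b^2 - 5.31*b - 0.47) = 8.0073*b^5 + 31.9752*b^4 + 19.8275*b^3 - 0.559899999999996*b^2 - 14.7654*b - 1.1609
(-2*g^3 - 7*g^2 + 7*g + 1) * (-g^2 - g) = 2*g^5 + 9*g^4 - 8*g^2 - g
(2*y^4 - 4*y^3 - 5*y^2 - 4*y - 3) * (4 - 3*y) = -6*y^5 + 20*y^4 - y^3 - 8*y^2 - 7*y - 12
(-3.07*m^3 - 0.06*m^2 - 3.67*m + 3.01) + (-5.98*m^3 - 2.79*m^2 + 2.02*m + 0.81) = -9.05*m^3 - 2.85*m^2 - 1.65*m + 3.82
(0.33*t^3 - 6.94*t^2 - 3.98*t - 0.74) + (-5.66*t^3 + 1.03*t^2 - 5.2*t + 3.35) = -5.33*t^3 - 5.91*t^2 - 9.18*t + 2.61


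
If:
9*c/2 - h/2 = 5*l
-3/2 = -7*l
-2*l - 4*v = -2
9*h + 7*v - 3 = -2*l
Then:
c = 535/2268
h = -5/252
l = 3/14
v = 11/28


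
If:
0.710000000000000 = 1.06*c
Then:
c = 0.67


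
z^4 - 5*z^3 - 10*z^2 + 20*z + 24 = (z - 6)*(z - 2)*(z + 1)*(z + 2)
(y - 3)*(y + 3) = y^2 - 9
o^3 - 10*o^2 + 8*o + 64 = (o - 8)*(o - 4)*(o + 2)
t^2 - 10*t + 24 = (t - 6)*(t - 4)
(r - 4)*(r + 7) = r^2 + 3*r - 28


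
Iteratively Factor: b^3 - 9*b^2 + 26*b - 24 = (b - 2)*(b^2 - 7*b + 12) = (b - 4)*(b - 2)*(b - 3)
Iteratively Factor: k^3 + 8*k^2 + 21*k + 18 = (k + 3)*(k^2 + 5*k + 6) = (k + 3)^2*(k + 2)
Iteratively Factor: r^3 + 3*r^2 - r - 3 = (r + 1)*(r^2 + 2*r - 3) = (r + 1)*(r + 3)*(r - 1)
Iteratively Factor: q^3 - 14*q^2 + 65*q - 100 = (q - 4)*(q^2 - 10*q + 25) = (q - 5)*(q - 4)*(q - 5)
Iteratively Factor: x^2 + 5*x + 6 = (x + 3)*(x + 2)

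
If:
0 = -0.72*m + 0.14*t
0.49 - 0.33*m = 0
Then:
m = 1.48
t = 7.64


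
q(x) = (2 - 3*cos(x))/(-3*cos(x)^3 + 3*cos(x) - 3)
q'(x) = (2 - 3*cos(x))*(-9*sin(x)*cos(x)^2 + 3*sin(x))/(-3*cos(x)^3 + 3*cos(x) - 3)^2 + 3*sin(x)/(-3*cos(x)^3 + 3*cos(x) - 3)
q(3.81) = -1.12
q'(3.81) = 0.93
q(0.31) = 0.31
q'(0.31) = -0.15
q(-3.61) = -1.32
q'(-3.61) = -1.08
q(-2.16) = -0.88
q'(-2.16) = 0.56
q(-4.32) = -0.79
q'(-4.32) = -0.39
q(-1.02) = -0.23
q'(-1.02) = 1.32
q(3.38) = -1.55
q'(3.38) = 0.86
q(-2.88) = -1.53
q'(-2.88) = 0.91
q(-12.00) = 0.23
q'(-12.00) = -0.52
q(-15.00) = -1.08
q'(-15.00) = 0.88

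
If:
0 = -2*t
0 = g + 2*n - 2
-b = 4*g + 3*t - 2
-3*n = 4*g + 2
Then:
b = 10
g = -2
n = 2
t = 0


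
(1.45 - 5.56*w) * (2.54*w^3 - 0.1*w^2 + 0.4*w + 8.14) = -14.1224*w^4 + 4.239*w^3 - 2.369*w^2 - 44.6784*w + 11.803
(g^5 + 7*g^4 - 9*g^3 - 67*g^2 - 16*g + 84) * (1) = g^5 + 7*g^4 - 9*g^3 - 67*g^2 - 16*g + 84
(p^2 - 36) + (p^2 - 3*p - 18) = 2*p^2 - 3*p - 54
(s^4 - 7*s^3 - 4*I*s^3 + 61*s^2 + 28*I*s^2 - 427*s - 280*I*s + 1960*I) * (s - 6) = s^5 - 13*s^4 - 4*I*s^4 + 103*s^3 + 52*I*s^3 - 793*s^2 - 448*I*s^2 + 2562*s + 3640*I*s - 11760*I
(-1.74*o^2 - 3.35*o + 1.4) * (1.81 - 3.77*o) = 6.5598*o^3 + 9.4801*o^2 - 11.3415*o + 2.534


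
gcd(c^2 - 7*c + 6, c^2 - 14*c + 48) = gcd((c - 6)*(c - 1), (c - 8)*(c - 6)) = c - 6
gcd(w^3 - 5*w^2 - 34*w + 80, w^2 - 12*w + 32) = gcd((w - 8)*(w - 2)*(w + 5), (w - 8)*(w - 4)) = w - 8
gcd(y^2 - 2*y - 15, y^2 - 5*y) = y - 5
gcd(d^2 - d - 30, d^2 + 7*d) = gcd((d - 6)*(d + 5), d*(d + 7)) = 1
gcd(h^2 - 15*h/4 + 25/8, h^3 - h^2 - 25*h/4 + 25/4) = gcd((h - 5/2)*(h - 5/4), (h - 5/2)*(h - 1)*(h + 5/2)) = h - 5/2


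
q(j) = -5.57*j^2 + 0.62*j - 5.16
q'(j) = 0.62 - 11.14*j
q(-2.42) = -39.28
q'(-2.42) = 27.58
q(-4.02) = -97.67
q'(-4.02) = 45.40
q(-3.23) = -65.27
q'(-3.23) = 36.60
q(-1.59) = -20.23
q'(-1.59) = 18.33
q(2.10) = -28.42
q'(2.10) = -22.77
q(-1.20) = -13.92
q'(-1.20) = 13.99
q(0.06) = -5.14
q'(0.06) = -0.05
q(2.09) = -28.19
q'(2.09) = -22.66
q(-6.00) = -209.40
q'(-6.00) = 67.46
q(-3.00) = -57.15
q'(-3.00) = 34.04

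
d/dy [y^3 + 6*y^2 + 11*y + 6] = 3*y^2 + 12*y + 11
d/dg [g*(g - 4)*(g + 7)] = 3*g^2 + 6*g - 28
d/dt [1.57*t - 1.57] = 1.57000000000000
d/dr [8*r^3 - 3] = 24*r^2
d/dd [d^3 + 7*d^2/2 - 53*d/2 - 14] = 3*d^2 + 7*d - 53/2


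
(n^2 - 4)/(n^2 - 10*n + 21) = (n^2 - 4)/(n^2 - 10*n + 21)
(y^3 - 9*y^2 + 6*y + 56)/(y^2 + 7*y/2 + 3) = 2*(y^2 - 11*y + 28)/(2*y + 3)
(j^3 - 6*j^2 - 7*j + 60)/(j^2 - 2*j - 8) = (j^2 - 2*j - 15)/(j + 2)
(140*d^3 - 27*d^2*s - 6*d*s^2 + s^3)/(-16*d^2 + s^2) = (-35*d^2 - 2*d*s + s^2)/(4*d + s)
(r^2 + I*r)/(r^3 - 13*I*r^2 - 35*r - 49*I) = r/(r^2 - 14*I*r - 49)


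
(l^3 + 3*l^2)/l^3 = (l + 3)/l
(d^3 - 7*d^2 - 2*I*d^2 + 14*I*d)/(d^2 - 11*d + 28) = d*(d - 2*I)/(d - 4)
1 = 1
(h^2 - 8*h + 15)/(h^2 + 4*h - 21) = (h - 5)/(h + 7)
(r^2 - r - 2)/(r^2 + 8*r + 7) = (r - 2)/(r + 7)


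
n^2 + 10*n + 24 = (n + 4)*(n + 6)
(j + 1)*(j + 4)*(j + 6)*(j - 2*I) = j^4 + 11*j^3 - 2*I*j^3 + 34*j^2 - 22*I*j^2 + 24*j - 68*I*j - 48*I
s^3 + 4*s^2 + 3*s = s*(s + 1)*(s + 3)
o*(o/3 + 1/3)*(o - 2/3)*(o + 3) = o^4/3 + 10*o^3/9 + o^2/9 - 2*o/3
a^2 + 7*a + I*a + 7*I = (a + 7)*(a + I)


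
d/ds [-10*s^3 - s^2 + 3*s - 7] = -30*s^2 - 2*s + 3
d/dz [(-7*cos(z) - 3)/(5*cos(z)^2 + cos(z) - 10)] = (35*sin(z)^2 - 30*cos(z) - 108)*sin(z)/(5*cos(z)^2 + cos(z) - 10)^2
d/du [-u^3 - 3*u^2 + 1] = 3*u*(-u - 2)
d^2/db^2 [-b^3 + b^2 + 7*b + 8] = 2 - 6*b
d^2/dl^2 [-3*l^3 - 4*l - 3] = -18*l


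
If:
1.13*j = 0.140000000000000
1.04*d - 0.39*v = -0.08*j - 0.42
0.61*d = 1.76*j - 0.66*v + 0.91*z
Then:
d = 0.383966244725738*z - 0.214974450887972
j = 0.12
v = 1.0239099859353*z + 0.529071988464842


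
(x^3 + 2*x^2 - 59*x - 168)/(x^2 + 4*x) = (x^3 + 2*x^2 - 59*x - 168)/(x*(x + 4))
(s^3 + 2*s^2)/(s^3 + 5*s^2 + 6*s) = s/(s + 3)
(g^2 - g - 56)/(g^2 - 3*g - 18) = (-g^2 + g + 56)/(-g^2 + 3*g + 18)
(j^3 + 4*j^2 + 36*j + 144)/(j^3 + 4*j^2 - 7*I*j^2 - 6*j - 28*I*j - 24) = (j + 6*I)/(j - I)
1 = 1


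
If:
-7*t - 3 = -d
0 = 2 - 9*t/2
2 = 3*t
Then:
No Solution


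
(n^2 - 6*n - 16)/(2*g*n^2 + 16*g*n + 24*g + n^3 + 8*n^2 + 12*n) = (n - 8)/(2*g*n + 12*g + n^2 + 6*n)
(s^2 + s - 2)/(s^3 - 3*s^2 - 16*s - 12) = (s - 1)/(s^2 - 5*s - 6)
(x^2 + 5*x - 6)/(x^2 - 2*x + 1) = (x + 6)/(x - 1)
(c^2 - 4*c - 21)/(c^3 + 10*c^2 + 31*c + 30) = (c - 7)/(c^2 + 7*c + 10)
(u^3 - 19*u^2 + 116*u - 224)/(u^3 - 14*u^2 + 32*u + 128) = (u^2 - 11*u + 28)/(u^2 - 6*u - 16)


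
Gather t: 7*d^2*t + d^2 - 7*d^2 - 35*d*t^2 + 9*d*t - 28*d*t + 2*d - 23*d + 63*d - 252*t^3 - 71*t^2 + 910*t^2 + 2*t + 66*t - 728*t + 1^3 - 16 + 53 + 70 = -6*d^2 + 42*d - 252*t^3 + t^2*(839 - 35*d) + t*(7*d^2 - 19*d - 660) + 108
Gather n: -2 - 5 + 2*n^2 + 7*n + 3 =2*n^2 + 7*n - 4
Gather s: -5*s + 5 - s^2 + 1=-s^2 - 5*s + 6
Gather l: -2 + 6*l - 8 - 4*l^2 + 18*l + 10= -4*l^2 + 24*l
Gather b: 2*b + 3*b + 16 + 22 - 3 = 5*b + 35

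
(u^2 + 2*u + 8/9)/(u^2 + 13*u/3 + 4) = (u + 2/3)/(u + 3)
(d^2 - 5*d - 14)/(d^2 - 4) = (d - 7)/(d - 2)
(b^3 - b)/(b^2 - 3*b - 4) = b*(b - 1)/(b - 4)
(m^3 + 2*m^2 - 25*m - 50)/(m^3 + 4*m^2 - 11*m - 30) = (m - 5)/(m - 3)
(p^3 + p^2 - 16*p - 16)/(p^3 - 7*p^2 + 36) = (p^3 + p^2 - 16*p - 16)/(p^3 - 7*p^2 + 36)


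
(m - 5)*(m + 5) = m^2 - 25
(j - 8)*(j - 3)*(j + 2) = j^3 - 9*j^2 + 2*j + 48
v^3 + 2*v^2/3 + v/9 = v*(v + 1/3)^2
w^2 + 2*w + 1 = (w + 1)^2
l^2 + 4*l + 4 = (l + 2)^2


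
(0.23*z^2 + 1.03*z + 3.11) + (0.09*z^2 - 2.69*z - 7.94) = 0.32*z^2 - 1.66*z - 4.83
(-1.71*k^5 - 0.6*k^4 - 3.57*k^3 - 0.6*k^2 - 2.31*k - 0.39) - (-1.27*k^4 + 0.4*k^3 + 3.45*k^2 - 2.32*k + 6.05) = -1.71*k^5 + 0.67*k^4 - 3.97*k^3 - 4.05*k^2 + 0.00999999999999979*k - 6.44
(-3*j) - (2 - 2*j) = -j - 2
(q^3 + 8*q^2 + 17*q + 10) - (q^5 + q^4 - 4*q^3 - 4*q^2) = -q^5 - q^4 + 5*q^3 + 12*q^2 + 17*q + 10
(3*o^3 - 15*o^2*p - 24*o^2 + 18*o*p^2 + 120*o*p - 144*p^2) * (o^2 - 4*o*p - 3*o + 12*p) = 3*o^5 - 27*o^4*p - 33*o^4 + 78*o^3*p^2 + 297*o^3*p + 72*o^3 - 72*o^2*p^3 - 858*o^2*p^2 - 648*o^2*p + 792*o*p^3 + 1872*o*p^2 - 1728*p^3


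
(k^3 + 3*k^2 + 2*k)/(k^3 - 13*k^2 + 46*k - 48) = k*(k^2 + 3*k + 2)/(k^3 - 13*k^2 + 46*k - 48)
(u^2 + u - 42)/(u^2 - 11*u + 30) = (u + 7)/(u - 5)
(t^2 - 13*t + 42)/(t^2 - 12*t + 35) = (t - 6)/(t - 5)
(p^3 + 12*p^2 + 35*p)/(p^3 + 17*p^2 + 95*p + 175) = p/(p + 5)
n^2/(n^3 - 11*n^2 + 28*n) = n/(n^2 - 11*n + 28)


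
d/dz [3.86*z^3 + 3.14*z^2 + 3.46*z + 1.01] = 11.58*z^2 + 6.28*z + 3.46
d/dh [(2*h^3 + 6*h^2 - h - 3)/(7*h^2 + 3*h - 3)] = (14*h^4 + 12*h^3 + 7*h^2 + 6*h + 12)/(49*h^4 + 42*h^3 - 33*h^2 - 18*h + 9)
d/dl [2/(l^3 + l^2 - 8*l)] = 2*(-3*l^2 - 2*l + 8)/(l^2*(l^2 + l - 8)^2)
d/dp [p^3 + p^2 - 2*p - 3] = 3*p^2 + 2*p - 2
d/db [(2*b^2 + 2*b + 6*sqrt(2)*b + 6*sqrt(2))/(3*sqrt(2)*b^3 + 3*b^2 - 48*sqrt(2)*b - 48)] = 2*((2*b + 1 + 3*sqrt(2))*(sqrt(2)*b^3 + b^2 - 16*sqrt(2)*b - 16) - (3*sqrt(2)*b^2 + 2*b - 16*sqrt(2))*(b^2 + b + 3*sqrt(2)*b + 3*sqrt(2)))/(3*(sqrt(2)*b^3 + b^2 - 16*sqrt(2)*b - 16)^2)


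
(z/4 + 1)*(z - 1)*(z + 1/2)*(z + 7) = z^4/4 + 21*z^3/8 + 11*z^2/2 - 39*z/8 - 7/2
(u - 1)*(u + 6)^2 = u^3 + 11*u^2 + 24*u - 36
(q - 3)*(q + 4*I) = q^2 - 3*q + 4*I*q - 12*I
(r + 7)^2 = r^2 + 14*r + 49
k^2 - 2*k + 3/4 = (k - 3/2)*(k - 1/2)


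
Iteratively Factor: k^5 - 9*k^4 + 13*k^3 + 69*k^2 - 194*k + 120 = (k - 1)*(k^4 - 8*k^3 + 5*k^2 + 74*k - 120) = (k - 4)*(k - 1)*(k^3 - 4*k^2 - 11*k + 30) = (k - 4)*(k - 2)*(k - 1)*(k^2 - 2*k - 15) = (k - 5)*(k - 4)*(k - 2)*(k - 1)*(k + 3)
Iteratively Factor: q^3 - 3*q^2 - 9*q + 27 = (q - 3)*(q^2 - 9) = (q - 3)^2*(q + 3)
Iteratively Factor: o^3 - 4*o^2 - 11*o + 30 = (o + 3)*(o^2 - 7*o + 10) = (o - 5)*(o + 3)*(o - 2)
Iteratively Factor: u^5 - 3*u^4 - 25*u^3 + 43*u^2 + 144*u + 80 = (u + 1)*(u^4 - 4*u^3 - 21*u^2 + 64*u + 80) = (u - 4)*(u + 1)*(u^3 - 21*u - 20) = (u - 5)*(u - 4)*(u + 1)*(u^2 + 5*u + 4) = (u - 5)*(u - 4)*(u + 1)*(u + 4)*(u + 1)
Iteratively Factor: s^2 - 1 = (s + 1)*(s - 1)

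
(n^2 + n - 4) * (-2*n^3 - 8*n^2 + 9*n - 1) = -2*n^5 - 10*n^4 + 9*n^3 + 40*n^2 - 37*n + 4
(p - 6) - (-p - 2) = 2*p - 4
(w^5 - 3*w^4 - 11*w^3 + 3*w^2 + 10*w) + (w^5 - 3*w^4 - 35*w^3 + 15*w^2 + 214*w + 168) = 2*w^5 - 6*w^4 - 46*w^3 + 18*w^2 + 224*w + 168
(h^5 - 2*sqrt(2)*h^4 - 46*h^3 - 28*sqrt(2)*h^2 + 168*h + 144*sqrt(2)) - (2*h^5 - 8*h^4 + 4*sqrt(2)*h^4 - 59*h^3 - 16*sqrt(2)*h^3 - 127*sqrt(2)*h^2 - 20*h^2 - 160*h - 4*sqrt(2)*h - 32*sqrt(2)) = -h^5 - 6*sqrt(2)*h^4 + 8*h^4 + 13*h^3 + 16*sqrt(2)*h^3 + 20*h^2 + 99*sqrt(2)*h^2 + 4*sqrt(2)*h + 328*h + 176*sqrt(2)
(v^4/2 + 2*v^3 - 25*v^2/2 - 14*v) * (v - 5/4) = v^5/2 + 11*v^4/8 - 15*v^3 + 13*v^2/8 + 35*v/2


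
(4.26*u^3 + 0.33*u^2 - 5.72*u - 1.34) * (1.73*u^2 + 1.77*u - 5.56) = 7.3698*u^5 + 8.1111*u^4 - 32.9971*u^3 - 14.2774*u^2 + 29.4314*u + 7.4504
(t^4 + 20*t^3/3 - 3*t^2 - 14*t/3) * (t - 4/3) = t^5 + 16*t^4/3 - 107*t^3/9 - 2*t^2/3 + 56*t/9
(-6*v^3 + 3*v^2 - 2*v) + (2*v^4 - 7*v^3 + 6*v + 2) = 2*v^4 - 13*v^3 + 3*v^2 + 4*v + 2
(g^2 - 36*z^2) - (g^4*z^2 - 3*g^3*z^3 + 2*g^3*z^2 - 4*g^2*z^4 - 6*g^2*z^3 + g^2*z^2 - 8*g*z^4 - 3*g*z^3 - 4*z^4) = -g^4*z^2 + 3*g^3*z^3 - 2*g^3*z^2 + 4*g^2*z^4 + 6*g^2*z^3 - g^2*z^2 + g^2 + 8*g*z^4 + 3*g*z^3 + 4*z^4 - 36*z^2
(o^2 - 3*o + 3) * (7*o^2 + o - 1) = 7*o^4 - 20*o^3 + 17*o^2 + 6*o - 3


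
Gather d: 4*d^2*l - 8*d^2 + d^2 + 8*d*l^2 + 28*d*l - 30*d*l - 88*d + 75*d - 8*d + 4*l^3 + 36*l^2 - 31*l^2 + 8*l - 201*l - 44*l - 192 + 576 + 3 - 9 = d^2*(4*l - 7) + d*(8*l^2 - 2*l - 21) + 4*l^3 + 5*l^2 - 237*l + 378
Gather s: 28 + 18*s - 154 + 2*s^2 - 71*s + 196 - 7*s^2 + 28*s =-5*s^2 - 25*s + 70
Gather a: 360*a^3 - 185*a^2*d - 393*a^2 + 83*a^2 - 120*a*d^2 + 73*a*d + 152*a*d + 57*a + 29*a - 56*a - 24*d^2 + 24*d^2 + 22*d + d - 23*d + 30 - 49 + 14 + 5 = 360*a^3 + a^2*(-185*d - 310) + a*(-120*d^2 + 225*d + 30)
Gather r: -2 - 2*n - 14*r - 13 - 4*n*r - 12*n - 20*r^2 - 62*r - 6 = -14*n - 20*r^2 + r*(-4*n - 76) - 21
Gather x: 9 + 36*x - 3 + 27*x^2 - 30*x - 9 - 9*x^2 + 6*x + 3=18*x^2 + 12*x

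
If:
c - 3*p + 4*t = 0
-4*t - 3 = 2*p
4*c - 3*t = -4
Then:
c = -107/86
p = -73/86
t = -14/43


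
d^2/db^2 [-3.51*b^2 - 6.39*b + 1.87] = -7.02000000000000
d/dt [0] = 0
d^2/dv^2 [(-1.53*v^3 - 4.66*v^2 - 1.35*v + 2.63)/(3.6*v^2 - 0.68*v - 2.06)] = (-5.6843418860808e-14*v^4 - 81.915264*v^3 - 15.701904*v^2 - 137.655288*v + 5.672192)/(46.656*v^6 - 26.4384*v^5 - 75.09888*v^4 + 29.942848*v^3 + 42.973248*v^2 - 8.656944*v - 8.741816)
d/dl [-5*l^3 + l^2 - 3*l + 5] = -15*l^2 + 2*l - 3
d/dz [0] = 0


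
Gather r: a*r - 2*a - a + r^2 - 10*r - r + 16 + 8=-3*a + r^2 + r*(a - 11) + 24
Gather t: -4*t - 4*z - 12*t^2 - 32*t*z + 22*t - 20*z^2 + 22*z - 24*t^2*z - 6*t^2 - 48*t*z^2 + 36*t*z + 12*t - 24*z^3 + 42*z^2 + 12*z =t^2*(-24*z - 18) + t*(-48*z^2 + 4*z + 30) - 24*z^3 + 22*z^2 + 30*z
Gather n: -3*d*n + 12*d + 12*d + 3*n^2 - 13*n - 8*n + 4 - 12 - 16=24*d + 3*n^2 + n*(-3*d - 21) - 24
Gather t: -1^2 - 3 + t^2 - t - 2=t^2 - t - 6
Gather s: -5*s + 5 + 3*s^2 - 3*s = 3*s^2 - 8*s + 5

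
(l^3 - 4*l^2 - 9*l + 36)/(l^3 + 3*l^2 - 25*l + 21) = (l^2 - l - 12)/(l^2 + 6*l - 7)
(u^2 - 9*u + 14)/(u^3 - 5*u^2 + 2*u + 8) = (u - 7)/(u^2 - 3*u - 4)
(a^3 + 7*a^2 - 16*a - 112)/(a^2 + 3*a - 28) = a + 4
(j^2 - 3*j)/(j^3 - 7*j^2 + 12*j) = 1/(j - 4)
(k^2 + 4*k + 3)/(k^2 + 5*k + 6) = (k + 1)/(k + 2)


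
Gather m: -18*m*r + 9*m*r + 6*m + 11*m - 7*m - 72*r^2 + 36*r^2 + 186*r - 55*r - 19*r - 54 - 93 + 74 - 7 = m*(10 - 9*r) - 36*r^2 + 112*r - 80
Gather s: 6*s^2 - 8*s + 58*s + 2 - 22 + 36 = 6*s^2 + 50*s + 16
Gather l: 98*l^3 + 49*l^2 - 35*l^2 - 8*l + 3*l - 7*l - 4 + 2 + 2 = 98*l^3 + 14*l^2 - 12*l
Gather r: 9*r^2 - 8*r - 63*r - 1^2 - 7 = 9*r^2 - 71*r - 8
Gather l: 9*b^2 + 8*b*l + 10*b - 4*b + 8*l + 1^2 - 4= 9*b^2 + 6*b + l*(8*b + 8) - 3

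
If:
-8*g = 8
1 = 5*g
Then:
No Solution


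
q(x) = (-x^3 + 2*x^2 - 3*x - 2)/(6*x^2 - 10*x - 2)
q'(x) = (10 - 12*x)*(-x^3 + 2*x^2 - 3*x - 2)/(6*x^2 - 10*x - 2)^2 + (-3*x^2 + 4*x - 3)/(6*x^2 - 10*x - 2) = (-3*x^4 + 10*x^3 + 2*x^2 + 8*x - 7)/(2*(9*x^4 - 30*x^3 + 19*x^2 + 10*x + 1))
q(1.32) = 1.01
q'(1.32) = 1.86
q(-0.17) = 11.27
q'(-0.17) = -1042.43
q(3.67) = -0.84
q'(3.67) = -0.00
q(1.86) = -45.02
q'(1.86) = 3481.90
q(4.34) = -0.87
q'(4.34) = -0.08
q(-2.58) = 0.57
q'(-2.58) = -0.16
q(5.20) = -0.96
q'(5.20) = -0.12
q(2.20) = -1.90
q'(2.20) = 4.45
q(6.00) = -1.06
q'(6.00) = -0.14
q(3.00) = -0.91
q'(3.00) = 0.26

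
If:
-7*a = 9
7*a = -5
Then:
No Solution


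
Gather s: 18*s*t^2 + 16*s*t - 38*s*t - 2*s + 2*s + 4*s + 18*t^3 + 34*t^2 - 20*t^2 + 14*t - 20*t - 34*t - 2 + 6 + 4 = s*(18*t^2 - 22*t + 4) + 18*t^3 + 14*t^2 - 40*t + 8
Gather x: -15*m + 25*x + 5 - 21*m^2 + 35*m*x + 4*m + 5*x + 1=-21*m^2 - 11*m + x*(35*m + 30) + 6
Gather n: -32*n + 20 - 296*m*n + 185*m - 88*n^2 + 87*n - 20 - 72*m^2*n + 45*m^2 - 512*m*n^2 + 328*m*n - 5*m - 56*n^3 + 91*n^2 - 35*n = 45*m^2 + 180*m - 56*n^3 + n^2*(3 - 512*m) + n*(-72*m^2 + 32*m + 20)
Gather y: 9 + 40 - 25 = 24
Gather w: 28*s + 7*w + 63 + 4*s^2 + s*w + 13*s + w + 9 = 4*s^2 + 41*s + w*(s + 8) + 72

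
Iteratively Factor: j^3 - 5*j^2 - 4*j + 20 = (j + 2)*(j^2 - 7*j + 10) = (j - 5)*(j + 2)*(j - 2)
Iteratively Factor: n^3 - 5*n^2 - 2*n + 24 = (n - 3)*(n^2 - 2*n - 8) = (n - 4)*(n - 3)*(n + 2)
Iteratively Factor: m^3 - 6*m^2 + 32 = (m - 4)*(m^2 - 2*m - 8) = (m - 4)^2*(m + 2)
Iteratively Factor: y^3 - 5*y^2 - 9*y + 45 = (y + 3)*(y^2 - 8*y + 15) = (y - 3)*(y + 3)*(y - 5)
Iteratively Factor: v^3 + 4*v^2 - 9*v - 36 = (v + 4)*(v^2 - 9) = (v + 3)*(v + 4)*(v - 3)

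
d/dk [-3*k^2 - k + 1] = -6*k - 1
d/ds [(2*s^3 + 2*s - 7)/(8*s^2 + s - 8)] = (16*s^4 + 4*s^3 - 64*s^2 + 112*s - 9)/(64*s^4 + 16*s^3 - 127*s^2 - 16*s + 64)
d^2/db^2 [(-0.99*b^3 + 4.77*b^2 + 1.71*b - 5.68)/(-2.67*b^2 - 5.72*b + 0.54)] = (1.4210854715202e-14*b^5 + 5.6843418860808e-14*b^4 + 188.955054*b^3 + 183.341124*b^2 + 507.422628*b + 374.714312)/(19.034163*b^6 + 122.331924*b^5 + 250.525566*b^4 + 137.666672*b^3 - 50.668092*b^2 + 5.003856*b - 0.157464)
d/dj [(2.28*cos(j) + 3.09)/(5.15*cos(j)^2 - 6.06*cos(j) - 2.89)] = (11.742*cos(j)^2 + 31.827*cos(j) - 12.1362)*sin(j)/(26.5225*cos(j)^4 - 62.418*cos(j)^3 + 6.95659999999999*cos(j)^2 + 35.0268*cos(j) + 8.3521)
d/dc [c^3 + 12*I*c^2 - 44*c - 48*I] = 3*c^2 + 24*I*c - 44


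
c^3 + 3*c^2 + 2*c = c*(c + 1)*(c + 2)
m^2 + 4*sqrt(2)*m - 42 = (m - 3*sqrt(2))*(m + 7*sqrt(2))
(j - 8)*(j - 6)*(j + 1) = j^3 - 13*j^2 + 34*j + 48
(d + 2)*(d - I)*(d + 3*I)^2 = d^4 + 2*d^3 + 5*I*d^3 - 3*d^2 + 10*I*d^2 - 6*d + 9*I*d + 18*I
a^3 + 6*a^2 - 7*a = a*(a - 1)*(a + 7)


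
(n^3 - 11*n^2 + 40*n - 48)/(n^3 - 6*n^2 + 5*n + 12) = (n - 4)/(n + 1)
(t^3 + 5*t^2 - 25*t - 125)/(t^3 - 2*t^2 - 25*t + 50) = (t + 5)/(t - 2)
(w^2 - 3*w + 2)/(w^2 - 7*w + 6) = (w - 2)/(w - 6)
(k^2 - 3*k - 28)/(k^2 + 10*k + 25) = (k^2 - 3*k - 28)/(k^2 + 10*k + 25)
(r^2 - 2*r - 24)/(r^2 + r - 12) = (r - 6)/(r - 3)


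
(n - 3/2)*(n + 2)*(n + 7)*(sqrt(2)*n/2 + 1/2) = sqrt(2)*n^4/2 + n^3/2 + 15*sqrt(2)*n^3/4 + sqrt(2)*n^2/4 + 15*n^2/4 - 21*sqrt(2)*n/2 + n/4 - 21/2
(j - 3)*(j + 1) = j^2 - 2*j - 3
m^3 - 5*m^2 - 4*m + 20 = (m - 5)*(m - 2)*(m + 2)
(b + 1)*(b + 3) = b^2 + 4*b + 3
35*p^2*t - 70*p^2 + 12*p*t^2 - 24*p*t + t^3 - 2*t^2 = (5*p + t)*(7*p + t)*(t - 2)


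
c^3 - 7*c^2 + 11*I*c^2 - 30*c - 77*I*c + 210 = (c - 7)*(c + 5*I)*(c + 6*I)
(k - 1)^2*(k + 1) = k^3 - k^2 - k + 1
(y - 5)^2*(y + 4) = y^3 - 6*y^2 - 15*y + 100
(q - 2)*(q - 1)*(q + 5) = q^3 + 2*q^2 - 13*q + 10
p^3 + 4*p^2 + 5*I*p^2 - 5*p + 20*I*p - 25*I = (p - 1)*(p + 5)*(p + 5*I)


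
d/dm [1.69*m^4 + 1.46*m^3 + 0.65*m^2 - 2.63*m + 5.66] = 6.76*m^3 + 4.38*m^2 + 1.3*m - 2.63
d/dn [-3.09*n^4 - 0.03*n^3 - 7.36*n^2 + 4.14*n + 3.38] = -12.36*n^3 - 0.09*n^2 - 14.72*n + 4.14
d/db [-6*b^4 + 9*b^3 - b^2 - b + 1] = -24*b^3 + 27*b^2 - 2*b - 1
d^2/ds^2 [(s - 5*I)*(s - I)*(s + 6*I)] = 6*s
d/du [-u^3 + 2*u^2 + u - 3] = -3*u^2 + 4*u + 1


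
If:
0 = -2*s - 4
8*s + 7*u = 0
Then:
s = -2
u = 16/7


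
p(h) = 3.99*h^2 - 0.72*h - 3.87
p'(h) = 7.98*h - 0.72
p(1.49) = 3.92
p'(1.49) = 11.17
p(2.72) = 23.69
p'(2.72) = 20.99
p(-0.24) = -3.47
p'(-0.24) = -2.64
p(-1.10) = 1.75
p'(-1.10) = -9.50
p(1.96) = 10.05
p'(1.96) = 14.92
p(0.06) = -3.90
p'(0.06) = -0.24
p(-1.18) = 2.54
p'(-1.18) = -10.14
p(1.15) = 0.58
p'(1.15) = 8.46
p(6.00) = 135.45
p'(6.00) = 47.16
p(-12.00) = 579.33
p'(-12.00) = -96.48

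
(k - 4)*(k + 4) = k^2 - 16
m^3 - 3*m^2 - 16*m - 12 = (m - 6)*(m + 1)*(m + 2)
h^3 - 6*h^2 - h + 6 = (h - 6)*(h - 1)*(h + 1)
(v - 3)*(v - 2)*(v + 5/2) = v^3 - 5*v^2/2 - 13*v/2 + 15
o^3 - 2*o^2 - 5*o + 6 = (o - 3)*(o - 1)*(o + 2)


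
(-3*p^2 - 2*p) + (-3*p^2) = -6*p^2 - 2*p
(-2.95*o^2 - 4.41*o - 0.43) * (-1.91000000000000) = 5.6345*o^2 + 8.4231*o + 0.8213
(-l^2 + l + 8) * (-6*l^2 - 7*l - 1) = 6*l^4 + l^3 - 54*l^2 - 57*l - 8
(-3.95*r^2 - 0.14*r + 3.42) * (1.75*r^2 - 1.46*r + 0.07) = -6.9125*r^4 + 5.522*r^3 + 5.9129*r^2 - 5.003*r + 0.2394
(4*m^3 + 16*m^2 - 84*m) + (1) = 4*m^3 + 16*m^2 - 84*m + 1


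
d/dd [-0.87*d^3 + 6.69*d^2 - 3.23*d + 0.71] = -2.61*d^2 + 13.38*d - 3.23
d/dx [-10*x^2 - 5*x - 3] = -20*x - 5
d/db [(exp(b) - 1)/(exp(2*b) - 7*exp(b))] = (-exp(2*b) + 2*exp(b) - 7)*exp(-b)/(exp(2*b) - 14*exp(b) + 49)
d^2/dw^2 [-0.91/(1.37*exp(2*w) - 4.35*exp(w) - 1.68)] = (0.91*(2.74*exp(w) - 4.35)*(5.48*exp(w) - 8.7)*exp(w) + (4.9868*exp(w) - 3.9585)*(-1.37*exp(2*w) + 4.35*exp(w) + 1.68))*exp(w)/(-1.37*exp(2*w) + 4.35*exp(w) + 1.68)^3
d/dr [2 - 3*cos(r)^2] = 3*sin(2*r)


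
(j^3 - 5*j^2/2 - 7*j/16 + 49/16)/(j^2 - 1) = (16*j^2 - 56*j + 49)/(16*(j - 1))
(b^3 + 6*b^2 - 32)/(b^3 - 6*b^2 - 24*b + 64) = (b + 4)/(b - 8)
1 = 1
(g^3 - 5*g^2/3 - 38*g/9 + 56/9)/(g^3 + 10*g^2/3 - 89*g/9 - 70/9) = (3*g^2 + 2*g - 8)/(3*g^2 + 17*g + 10)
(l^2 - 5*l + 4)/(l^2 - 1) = (l - 4)/(l + 1)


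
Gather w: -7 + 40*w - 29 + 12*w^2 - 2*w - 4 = 12*w^2 + 38*w - 40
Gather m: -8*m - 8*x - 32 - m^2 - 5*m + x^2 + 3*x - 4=-m^2 - 13*m + x^2 - 5*x - 36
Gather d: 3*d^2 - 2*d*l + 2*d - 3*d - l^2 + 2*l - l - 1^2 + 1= 3*d^2 + d*(-2*l - 1) - l^2 + l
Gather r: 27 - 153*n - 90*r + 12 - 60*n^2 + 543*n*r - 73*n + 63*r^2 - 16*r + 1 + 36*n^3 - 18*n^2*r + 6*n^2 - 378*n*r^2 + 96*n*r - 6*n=36*n^3 - 54*n^2 - 232*n + r^2*(63 - 378*n) + r*(-18*n^2 + 639*n - 106) + 40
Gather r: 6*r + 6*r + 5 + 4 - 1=12*r + 8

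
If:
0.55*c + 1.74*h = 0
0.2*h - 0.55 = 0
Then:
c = -8.70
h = 2.75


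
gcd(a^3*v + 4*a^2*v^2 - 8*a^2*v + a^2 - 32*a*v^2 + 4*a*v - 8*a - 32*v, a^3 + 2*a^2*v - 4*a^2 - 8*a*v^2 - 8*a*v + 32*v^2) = a + 4*v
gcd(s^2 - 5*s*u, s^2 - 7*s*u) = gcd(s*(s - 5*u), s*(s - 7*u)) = s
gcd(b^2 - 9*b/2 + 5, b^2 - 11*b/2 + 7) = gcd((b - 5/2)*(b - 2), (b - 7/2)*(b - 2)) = b - 2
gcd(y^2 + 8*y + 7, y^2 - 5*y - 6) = y + 1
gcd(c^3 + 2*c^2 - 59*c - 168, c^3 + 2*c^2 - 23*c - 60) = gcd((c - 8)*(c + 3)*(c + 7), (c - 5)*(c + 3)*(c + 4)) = c + 3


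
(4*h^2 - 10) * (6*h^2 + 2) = 24*h^4 - 52*h^2 - 20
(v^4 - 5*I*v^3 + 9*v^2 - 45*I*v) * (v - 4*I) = v^5 - 9*I*v^4 - 11*v^3 - 81*I*v^2 - 180*v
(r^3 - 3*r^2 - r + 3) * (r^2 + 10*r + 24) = r^5 + 7*r^4 - 7*r^3 - 79*r^2 + 6*r + 72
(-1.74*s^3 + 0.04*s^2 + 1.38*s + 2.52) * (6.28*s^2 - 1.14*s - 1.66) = -10.9272*s^5 + 2.2348*s^4 + 11.5092*s^3 + 14.186*s^2 - 5.1636*s - 4.1832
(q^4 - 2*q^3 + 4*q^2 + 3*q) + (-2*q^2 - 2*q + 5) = q^4 - 2*q^3 + 2*q^2 + q + 5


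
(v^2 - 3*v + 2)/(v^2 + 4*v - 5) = (v - 2)/(v + 5)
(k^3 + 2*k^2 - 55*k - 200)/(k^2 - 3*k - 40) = k + 5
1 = 1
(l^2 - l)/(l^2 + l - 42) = l*(l - 1)/(l^2 + l - 42)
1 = 1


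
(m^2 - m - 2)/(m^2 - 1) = (m - 2)/(m - 1)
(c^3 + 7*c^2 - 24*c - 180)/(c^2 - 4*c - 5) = (c^2 + 12*c + 36)/(c + 1)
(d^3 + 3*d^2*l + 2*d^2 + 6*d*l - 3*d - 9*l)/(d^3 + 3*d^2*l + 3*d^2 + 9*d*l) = (d - 1)/d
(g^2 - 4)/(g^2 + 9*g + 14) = (g - 2)/(g + 7)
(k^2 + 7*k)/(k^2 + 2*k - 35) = k/(k - 5)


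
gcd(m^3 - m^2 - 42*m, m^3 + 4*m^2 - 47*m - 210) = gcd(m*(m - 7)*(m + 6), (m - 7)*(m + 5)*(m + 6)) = m^2 - m - 42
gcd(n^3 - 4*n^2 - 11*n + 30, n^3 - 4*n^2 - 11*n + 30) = n^3 - 4*n^2 - 11*n + 30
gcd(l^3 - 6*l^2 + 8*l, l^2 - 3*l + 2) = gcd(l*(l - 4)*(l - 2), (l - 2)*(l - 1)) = l - 2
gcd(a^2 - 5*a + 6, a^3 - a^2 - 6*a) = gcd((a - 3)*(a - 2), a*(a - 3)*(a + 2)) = a - 3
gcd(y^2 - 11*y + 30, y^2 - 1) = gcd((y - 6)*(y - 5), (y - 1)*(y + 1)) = 1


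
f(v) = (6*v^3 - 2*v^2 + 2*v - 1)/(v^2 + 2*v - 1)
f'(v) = (-2*v - 2)*(6*v^3 - 2*v^2 + 2*v - 1)/(v^2 + 2*v - 1)^2 + (18*v^2 - 4*v + 2)/(v^2 + 2*v - 1)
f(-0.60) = 2.29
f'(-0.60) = -4.92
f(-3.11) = -84.44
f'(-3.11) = -68.42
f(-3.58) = -66.38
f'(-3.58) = -20.51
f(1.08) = 2.74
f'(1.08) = 3.12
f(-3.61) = -65.78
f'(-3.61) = -19.20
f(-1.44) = 14.36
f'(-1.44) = -31.95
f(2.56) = 8.59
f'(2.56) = 4.55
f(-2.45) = -1035.53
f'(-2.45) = -28128.68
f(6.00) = 26.28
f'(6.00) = 5.49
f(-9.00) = -73.47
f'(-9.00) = 5.17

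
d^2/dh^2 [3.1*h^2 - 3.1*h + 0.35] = 6.20000000000000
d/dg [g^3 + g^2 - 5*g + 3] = 3*g^2 + 2*g - 5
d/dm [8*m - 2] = 8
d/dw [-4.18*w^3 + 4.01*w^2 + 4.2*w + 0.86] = -12.54*w^2 + 8.02*w + 4.2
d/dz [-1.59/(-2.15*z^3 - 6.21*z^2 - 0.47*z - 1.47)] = (-10.2555*z^2 - 19.7478*z - 0.7473)/(2.15*z^3 + 6.21*z^2 + 0.47*z + 1.47)^2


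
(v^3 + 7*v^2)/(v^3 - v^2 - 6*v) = v*(v + 7)/(v^2 - v - 6)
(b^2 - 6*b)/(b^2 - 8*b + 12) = b/(b - 2)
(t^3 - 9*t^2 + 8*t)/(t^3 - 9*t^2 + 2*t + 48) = t*(t - 1)/(t^2 - t - 6)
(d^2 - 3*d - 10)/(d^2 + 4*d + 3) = (d^2 - 3*d - 10)/(d^2 + 4*d + 3)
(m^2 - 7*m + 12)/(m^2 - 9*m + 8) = (m^2 - 7*m + 12)/(m^2 - 9*m + 8)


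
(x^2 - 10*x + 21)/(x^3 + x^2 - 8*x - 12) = (x - 7)/(x^2 + 4*x + 4)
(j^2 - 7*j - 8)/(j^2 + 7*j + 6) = (j - 8)/(j + 6)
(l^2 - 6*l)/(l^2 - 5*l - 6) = l/(l + 1)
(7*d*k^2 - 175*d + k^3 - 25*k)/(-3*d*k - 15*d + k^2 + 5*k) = (-7*d*k + 35*d - k^2 + 5*k)/(3*d - k)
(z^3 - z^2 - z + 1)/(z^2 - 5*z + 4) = (z^2 - 1)/(z - 4)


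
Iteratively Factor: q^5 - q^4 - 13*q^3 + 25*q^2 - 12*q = (q + 4)*(q^4 - 5*q^3 + 7*q^2 - 3*q) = (q - 1)*(q + 4)*(q^3 - 4*q^2 + 3*q) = (q - 1)^2*(q + 4)*(q^2 - 3*q) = q*(q - 1)^2*(q + 4)*(q - 3)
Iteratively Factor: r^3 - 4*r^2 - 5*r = (r)*(r^2 - 4*r - 5) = r*(r + 1)*(r - 5)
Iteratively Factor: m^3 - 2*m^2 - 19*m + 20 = (m + 4)*(m^2 - 6*m + 5) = (m - 5)*(m + 4)*(m - 1)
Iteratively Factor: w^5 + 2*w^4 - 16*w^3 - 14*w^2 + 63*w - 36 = (w - 1)*(w^4 + 3*w^3 - 13*w^2 - 27*w + 36) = (w - 1)^2*(w^3 + 4*w^2 - 9*w - 36) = (w - 1)^2*(w + 4)*(w^2 - 9) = (w - 3)*(w - 1)^2*(w + 4)*(w + 3)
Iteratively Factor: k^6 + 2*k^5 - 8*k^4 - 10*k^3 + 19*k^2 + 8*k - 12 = (k + 2)*(k^5 - 8*k^3 + 6*k^2 + 7*k - 6) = (k - 2)*(k + 2)*(k^4 + 2*k^3 - 4*k^2 - 2*k + 3) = (k - 2)*(k - 1)*(k + 2)*(k^3 + 3*k^2 - k - 3) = (k - 2)*(k - 1)*(k + 2)*(k + 3)*(k^2 - 1) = (k - 2)*(k - 1)^2*(k + 2)*(k + 3)*(k + 1)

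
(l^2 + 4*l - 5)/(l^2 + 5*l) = (l - 1)/l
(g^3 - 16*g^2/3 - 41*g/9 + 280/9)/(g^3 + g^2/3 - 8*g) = (3*g^2 - 8*g - 35)/(3*g*(g + 3))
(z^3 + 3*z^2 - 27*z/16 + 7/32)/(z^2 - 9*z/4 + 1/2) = (8*z^2 + 26*z - 7)/(8*(z - 2))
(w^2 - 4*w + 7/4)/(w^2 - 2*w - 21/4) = (2*w - 1)/(2*w + 3)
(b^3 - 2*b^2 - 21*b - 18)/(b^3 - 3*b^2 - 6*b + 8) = (b^3 - 2*b^2 - 21*b - 18)/(b^3 - 3*b^2 - 6*b + 8)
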